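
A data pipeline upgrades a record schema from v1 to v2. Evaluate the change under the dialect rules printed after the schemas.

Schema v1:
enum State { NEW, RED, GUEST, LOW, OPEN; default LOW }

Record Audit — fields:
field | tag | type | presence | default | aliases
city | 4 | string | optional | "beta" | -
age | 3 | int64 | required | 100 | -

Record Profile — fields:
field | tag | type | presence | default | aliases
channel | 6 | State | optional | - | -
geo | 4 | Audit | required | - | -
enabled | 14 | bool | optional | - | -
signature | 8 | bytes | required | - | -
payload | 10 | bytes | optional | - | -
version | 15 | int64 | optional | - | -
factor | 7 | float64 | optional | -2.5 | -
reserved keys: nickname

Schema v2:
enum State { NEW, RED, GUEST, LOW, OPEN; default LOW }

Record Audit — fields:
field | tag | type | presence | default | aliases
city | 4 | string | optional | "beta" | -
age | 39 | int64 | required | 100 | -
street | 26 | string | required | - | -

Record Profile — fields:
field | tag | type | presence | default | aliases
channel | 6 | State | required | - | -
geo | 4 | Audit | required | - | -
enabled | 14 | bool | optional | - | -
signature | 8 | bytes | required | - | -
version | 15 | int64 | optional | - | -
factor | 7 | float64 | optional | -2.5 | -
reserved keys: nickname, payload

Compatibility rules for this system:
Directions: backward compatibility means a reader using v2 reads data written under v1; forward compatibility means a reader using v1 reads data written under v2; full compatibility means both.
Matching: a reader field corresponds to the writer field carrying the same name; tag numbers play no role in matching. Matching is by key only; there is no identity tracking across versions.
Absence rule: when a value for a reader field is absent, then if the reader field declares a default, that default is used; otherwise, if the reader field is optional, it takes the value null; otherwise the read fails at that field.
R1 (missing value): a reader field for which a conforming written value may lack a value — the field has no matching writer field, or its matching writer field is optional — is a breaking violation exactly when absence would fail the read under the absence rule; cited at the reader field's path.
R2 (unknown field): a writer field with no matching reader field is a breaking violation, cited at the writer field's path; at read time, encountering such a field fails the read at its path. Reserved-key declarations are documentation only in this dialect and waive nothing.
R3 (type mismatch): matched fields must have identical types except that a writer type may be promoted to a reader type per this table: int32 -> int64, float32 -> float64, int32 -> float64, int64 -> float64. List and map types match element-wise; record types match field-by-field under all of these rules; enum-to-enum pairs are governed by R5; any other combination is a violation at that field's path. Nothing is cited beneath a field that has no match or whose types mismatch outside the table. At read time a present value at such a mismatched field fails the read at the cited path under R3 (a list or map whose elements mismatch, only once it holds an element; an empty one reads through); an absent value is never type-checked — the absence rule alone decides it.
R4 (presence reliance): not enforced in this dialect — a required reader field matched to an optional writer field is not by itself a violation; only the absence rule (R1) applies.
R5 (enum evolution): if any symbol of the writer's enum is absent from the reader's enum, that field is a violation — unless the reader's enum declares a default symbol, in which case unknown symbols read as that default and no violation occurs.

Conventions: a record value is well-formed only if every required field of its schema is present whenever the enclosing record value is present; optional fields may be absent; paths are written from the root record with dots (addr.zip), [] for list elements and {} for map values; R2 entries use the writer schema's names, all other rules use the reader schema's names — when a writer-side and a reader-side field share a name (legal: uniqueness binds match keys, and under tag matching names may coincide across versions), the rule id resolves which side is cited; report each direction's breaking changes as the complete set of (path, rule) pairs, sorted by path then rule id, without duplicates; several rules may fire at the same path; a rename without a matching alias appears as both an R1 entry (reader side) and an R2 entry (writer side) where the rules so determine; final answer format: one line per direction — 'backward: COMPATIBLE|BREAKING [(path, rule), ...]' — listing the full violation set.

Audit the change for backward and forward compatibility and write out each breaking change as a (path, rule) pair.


backward: BREAKING [(channel, R1), (geo.street, R1), (payload, R2)]; forward: BREAKING [(geo.street, R2)]

in Profile below, arrows point writer -> reader
backward pass over Profile, reader schema v2, writer schema v1:
  writer optional, State -> State: reader channel maps from writer channel
  writer required, Audit -> Audit: reader geo maps from writer geo
  writer optional, bool -> bool: reader enabled maps from writer enabled
  writer required, bytes -> bytes: reader signature maps from writer signature
  writer optional, int64 -> int64: reader version maps from writer version
  writer optional, float64 -> float64: reader factor maps from writer factor
  leftover writer field: payload
  writer optional, string -> string: reader geo.city maps from writer geo.city
  writer required, int64 -> int64: reader geo.age maps from writer geo.age
  geo.street: no writer-side match
  violation R1 at channel
  violation R1 at geo.street
  violation R2 at payload
  => 3 violation(s): backward is BREAKING for Profile
forward pass over Profile, reader schema v1, writer schema v2:
  writer required, State -> State: reader channel maps from writer channel
  writer required, Audit -> Audit: reader geo maps from writer geo
  writer optional, bool -> bool: reader enabled maps from writer enabled
  writer required, bytes -> bytes: reader signature maps from writer signature
  payload: no writer-side match
  writer optional, int64 -> int64: reader version maps from writer version
  writer optional, float64 -> float64: reader factor maps from writer factor
  writer optional, string -> string: reader geo.city maps from writer geo.city
  writer required, int64 -> int64: reader geo.age maps from writer geo.age
  leftover writer field: geo.street
  violation R2 at geo.street
  => 1 violation(s): forward is BREAKING for Profile


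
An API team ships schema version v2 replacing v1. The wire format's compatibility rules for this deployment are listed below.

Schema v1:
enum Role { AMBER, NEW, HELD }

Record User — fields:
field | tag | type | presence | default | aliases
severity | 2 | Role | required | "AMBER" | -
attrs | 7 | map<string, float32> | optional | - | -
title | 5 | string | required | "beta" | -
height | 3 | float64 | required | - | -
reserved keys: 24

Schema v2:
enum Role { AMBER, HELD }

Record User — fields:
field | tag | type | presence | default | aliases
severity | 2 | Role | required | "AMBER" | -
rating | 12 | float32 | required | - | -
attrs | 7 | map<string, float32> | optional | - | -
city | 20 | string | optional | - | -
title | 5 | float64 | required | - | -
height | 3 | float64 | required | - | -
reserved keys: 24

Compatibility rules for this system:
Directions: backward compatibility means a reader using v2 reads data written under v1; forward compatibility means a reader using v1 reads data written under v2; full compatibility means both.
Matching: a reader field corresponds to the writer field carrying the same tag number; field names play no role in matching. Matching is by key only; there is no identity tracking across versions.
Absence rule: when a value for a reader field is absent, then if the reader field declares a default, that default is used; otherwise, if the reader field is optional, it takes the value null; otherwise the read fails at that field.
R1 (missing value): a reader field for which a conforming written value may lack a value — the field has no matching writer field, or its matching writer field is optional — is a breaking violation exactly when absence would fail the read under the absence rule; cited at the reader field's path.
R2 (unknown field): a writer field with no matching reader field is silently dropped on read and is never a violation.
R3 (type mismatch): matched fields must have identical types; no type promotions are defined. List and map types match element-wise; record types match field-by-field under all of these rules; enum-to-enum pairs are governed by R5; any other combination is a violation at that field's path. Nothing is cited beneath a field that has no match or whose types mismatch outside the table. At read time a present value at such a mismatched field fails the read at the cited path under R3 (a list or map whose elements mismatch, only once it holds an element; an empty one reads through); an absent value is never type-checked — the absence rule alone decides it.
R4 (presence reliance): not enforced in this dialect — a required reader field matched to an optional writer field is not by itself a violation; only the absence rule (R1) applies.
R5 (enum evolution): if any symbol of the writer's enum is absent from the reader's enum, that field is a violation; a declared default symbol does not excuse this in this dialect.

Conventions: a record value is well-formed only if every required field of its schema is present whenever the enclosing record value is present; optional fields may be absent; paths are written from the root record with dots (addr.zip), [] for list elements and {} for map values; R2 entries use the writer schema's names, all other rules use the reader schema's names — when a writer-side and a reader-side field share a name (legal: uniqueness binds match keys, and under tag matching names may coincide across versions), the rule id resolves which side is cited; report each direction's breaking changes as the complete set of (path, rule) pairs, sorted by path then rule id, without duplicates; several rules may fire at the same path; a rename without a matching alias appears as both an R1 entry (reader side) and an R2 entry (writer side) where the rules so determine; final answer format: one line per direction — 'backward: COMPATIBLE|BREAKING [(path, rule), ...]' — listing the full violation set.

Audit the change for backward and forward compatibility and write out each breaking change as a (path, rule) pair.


each type pair in User: writer, then reader
checking backward for User: reader v2 against writer v1:
  writer required, Role -> Role: reader severity maps from writer severity
  rating has no writer counterpart
  writer optional, map<string, float32> -> map<string, float32>: reader attrs maps from writer attrs
  city has no writer counterpart
  writer required, string -> float64: reader title maps from writer title
  writer required, float64 -> float64: reader height maps from writer height
  breaking: (rating, R1)
  breaking: (severity, R5)
  breaking: (title, R3)
  backward on User therefore BREAKING (3)
checking forward for User: reader v1 against writer v2:
  writer required, Role -> Role: reader severity maps from writer severity
  writer optional, map<string, float32> -> map<string, float32>: reader attrs maps from writer attrs
  writer required, float64 -> string: reader title maps from writer title
  writer required, float64 -> float64: reader height maps from writer height
  writer rating: unknown to reader
  writer city: unknown to reader
  breaking: (title, R3)
  forward on User therefore BREAKING (1)

backward: BREAKING [(rating, R1), (severity, R5), (title, R3)]; forward: BREAKING [(title, R3)]


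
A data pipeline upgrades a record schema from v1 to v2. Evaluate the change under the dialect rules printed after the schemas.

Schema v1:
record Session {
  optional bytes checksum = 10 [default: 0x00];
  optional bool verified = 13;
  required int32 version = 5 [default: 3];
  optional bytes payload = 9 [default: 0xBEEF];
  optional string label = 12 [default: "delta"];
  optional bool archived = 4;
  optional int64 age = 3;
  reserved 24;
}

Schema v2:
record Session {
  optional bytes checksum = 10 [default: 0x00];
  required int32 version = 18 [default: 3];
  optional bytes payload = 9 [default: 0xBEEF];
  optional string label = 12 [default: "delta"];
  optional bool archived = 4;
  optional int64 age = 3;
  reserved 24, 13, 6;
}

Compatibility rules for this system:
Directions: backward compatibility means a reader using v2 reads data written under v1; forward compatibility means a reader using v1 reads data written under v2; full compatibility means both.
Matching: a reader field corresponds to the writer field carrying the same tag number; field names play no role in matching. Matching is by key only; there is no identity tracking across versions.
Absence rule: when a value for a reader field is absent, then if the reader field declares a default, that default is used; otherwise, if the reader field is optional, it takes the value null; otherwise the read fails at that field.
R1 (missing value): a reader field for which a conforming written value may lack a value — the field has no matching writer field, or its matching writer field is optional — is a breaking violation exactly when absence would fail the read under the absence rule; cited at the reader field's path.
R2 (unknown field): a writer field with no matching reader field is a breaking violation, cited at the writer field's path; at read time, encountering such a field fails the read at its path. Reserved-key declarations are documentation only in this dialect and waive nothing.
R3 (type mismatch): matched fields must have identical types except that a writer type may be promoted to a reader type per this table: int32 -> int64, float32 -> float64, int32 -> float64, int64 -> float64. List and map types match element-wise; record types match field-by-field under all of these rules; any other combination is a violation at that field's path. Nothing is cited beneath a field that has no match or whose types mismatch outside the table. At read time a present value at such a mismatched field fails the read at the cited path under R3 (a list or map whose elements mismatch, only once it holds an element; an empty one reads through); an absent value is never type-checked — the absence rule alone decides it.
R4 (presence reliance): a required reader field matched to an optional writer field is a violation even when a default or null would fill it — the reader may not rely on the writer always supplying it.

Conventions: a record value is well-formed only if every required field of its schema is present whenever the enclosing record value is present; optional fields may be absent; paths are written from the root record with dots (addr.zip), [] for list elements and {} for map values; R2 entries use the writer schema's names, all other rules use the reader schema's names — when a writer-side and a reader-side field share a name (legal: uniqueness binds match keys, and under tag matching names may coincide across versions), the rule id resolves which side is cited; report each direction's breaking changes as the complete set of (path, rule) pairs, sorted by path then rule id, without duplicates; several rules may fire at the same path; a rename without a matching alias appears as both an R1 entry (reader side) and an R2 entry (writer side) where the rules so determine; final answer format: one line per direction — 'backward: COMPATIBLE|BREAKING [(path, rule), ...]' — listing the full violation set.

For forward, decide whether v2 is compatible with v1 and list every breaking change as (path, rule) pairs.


forward: BREAKING [(version, R2)]

arrows below run writer -> reader for Session
forward pass over Session, reader schema v1, writer schema v2:
  bytes -> bytes, writer optional: checksum aligns to checksum
  verified: no writer match
  version: no writer match
  bytes -> bytes, writer optional: payload aligns to payload
  string -> string, writer optional: label aligns to label
  bool -> bool, writer optional: archived aligns to archived
  int64 -> int64, writer optional: age aligns to age
  leftover writer field: version
  rule R2 violated at version
  => 1 violation(s): forward is BREAKING for Session
diffs on Session not affecting the asked answer:
  removed field verified from record Session (its key 13 joins the reserved list) -> its effect on Session is confined to the backward direction, not asked


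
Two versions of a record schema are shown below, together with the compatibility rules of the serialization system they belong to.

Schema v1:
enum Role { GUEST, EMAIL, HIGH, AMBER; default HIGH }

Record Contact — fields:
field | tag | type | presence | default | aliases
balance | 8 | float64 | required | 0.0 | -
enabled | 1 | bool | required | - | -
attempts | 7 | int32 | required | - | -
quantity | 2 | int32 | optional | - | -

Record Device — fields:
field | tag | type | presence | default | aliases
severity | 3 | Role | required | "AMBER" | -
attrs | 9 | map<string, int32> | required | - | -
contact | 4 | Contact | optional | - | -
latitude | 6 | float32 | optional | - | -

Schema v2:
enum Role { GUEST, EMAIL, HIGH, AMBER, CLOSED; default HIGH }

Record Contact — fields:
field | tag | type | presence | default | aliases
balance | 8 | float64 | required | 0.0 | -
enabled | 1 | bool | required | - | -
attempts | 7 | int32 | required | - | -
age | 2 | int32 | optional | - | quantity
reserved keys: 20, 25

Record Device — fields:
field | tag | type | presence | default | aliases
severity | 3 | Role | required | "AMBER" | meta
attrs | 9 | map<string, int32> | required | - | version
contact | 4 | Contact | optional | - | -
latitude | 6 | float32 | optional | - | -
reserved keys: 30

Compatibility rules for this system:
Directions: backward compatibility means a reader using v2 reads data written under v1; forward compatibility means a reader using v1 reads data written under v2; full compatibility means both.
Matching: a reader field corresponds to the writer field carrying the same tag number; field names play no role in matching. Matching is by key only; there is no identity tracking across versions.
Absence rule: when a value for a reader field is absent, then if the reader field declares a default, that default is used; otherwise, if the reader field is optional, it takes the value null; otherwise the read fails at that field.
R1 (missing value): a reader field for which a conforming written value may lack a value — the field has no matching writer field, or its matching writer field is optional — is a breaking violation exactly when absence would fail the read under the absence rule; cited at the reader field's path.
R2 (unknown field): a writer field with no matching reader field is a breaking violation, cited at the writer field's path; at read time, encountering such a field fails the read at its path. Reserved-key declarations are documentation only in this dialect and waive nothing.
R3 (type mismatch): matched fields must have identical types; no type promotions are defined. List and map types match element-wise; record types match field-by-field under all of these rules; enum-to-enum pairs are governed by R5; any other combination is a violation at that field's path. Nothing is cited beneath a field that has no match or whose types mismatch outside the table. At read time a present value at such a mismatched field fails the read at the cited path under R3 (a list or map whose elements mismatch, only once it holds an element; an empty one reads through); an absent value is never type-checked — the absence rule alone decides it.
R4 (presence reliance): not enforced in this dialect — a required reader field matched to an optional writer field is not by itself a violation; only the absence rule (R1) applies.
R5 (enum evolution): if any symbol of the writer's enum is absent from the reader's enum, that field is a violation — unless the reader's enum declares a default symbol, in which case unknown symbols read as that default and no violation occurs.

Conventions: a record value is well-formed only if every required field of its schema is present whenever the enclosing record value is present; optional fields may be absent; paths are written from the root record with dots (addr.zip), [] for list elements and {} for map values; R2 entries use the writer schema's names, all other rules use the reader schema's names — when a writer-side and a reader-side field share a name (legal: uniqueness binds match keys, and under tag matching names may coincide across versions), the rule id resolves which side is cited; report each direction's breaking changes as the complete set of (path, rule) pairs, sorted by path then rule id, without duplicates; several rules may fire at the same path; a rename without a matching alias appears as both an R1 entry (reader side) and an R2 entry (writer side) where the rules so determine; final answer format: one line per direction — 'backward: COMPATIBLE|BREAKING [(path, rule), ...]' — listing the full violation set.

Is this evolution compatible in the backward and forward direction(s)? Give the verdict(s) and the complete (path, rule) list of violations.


in Device below, arrows point writer -> reader
backward pass over Device, reader schema v2, writer schema v1:
  Role -> Role, writer required: severity aligns to severity
  map<string, int32> -> map<string, int32>, writer required: attrs aligns to attrs
  Contact -> Contact, writer optional: contact aligns to contact
  float32 -> float32, writer optional: latitude aligns to latitude
  float64 -> float64, writer required: contact.balance aligns to contact.balance
  bool -> bool, writer required: contact.enabled aligns to contact.enabled
  int32 -> int32, writer required: contact.attempts aligns to contact.attempts
  int32 -> int32, writer optional: contact.age aligns to contact.quantity
  => backward: COMPATIBLE
forward pass over Device, reader schema v1, writer schema v2:
  Role -> Role, writer required: severity aligns to severity
  map<string, int32> -> map<string, int32>, writer required: attrs aligns to attrs
  Contact -> Contact, writer optional: contact aligns to contact
  float32 -> float32, writer optional: latitude aligns to latitude
  float64 -> float64, writer required: contact.balance aligns to contact.balance
  bool -> bool, writer required: contact.enabled aligns to contact.enabled
  int32 -> int32, writer required: contact.attempts aligns to contact.attempts
  int32 -> int32, writer optional: contact.quantity aligns to contact.age
  => forward: COMPATIBLE

backward: COMPATIBLE []; forward: COMPATIBLE []


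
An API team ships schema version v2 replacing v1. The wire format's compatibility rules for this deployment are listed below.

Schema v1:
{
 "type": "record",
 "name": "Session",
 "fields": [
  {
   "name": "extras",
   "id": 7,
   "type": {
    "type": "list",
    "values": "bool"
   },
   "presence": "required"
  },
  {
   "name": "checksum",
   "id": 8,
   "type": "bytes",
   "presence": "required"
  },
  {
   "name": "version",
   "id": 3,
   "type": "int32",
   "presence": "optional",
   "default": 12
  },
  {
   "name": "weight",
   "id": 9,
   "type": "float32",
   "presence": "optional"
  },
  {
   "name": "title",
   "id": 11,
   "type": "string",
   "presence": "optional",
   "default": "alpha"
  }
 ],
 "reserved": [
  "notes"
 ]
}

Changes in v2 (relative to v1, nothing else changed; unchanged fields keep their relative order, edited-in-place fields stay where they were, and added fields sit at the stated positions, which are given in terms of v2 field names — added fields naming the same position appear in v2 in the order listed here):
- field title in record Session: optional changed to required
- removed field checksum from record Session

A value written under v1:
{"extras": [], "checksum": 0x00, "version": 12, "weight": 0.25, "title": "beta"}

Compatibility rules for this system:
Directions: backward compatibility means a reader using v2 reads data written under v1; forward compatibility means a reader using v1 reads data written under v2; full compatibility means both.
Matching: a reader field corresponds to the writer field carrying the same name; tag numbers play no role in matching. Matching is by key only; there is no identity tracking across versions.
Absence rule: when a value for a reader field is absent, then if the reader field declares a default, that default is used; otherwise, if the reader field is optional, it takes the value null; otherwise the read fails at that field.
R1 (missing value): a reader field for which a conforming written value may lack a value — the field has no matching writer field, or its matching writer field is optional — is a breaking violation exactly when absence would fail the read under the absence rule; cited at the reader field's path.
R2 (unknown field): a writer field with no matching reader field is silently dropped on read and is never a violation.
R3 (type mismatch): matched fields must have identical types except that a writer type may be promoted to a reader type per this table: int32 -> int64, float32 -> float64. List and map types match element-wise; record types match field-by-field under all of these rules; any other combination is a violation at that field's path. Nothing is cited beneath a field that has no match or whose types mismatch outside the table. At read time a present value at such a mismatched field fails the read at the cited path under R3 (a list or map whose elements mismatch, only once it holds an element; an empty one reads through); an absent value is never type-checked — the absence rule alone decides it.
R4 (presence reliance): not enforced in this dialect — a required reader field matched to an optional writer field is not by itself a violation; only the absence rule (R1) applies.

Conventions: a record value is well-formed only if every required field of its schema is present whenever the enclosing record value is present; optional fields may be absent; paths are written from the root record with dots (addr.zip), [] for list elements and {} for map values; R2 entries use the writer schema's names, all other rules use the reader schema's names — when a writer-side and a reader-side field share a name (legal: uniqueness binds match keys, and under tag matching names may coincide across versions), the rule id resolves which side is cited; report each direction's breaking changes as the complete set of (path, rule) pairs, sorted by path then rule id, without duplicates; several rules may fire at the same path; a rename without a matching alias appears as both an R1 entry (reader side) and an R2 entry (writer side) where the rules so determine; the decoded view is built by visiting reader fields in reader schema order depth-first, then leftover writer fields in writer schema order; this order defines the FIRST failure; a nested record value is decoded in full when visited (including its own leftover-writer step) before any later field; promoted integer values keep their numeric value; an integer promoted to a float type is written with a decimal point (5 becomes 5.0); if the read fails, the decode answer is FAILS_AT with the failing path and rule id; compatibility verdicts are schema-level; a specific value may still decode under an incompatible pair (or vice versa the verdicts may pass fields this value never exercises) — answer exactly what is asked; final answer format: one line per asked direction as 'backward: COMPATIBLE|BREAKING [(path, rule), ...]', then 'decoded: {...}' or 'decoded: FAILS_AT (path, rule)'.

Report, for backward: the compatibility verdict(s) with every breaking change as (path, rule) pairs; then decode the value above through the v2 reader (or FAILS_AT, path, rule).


arrows below run writer -> reader for Session
checking backward for Session: reader v2 against writer v1:
  writer required, list<bool> -> list<bool>: reader extras maps from writer extras
  writer optional, int32 -> int32: reader version maps from writer version
  writer optional, float32 -> float32: reader weight maps from writer weight
  writer optional, string -> string: reader title maps from writer title
  writer field checksum has no reader counterpart
  => no violations; backward on Session: COMPATIBLE
decode walk for Session under reader schema v2:
  extras := []
  version := 12
  weight := 0.25
  title := "beta"
  writer checksum: no reader field; dropped
  => decoded: {"extras": [], "version": 12, "weight": 0.25, "title": "beta"}
the rest of the Session diff is inert for this question:
  field title in record Session: optional changed to required -> inert for the asked Session verdict: nothing fires

backward: COMPATIBLE []; decoded: {"extras": [], "version": 12, "weight": 0.25, "title": "beta"}


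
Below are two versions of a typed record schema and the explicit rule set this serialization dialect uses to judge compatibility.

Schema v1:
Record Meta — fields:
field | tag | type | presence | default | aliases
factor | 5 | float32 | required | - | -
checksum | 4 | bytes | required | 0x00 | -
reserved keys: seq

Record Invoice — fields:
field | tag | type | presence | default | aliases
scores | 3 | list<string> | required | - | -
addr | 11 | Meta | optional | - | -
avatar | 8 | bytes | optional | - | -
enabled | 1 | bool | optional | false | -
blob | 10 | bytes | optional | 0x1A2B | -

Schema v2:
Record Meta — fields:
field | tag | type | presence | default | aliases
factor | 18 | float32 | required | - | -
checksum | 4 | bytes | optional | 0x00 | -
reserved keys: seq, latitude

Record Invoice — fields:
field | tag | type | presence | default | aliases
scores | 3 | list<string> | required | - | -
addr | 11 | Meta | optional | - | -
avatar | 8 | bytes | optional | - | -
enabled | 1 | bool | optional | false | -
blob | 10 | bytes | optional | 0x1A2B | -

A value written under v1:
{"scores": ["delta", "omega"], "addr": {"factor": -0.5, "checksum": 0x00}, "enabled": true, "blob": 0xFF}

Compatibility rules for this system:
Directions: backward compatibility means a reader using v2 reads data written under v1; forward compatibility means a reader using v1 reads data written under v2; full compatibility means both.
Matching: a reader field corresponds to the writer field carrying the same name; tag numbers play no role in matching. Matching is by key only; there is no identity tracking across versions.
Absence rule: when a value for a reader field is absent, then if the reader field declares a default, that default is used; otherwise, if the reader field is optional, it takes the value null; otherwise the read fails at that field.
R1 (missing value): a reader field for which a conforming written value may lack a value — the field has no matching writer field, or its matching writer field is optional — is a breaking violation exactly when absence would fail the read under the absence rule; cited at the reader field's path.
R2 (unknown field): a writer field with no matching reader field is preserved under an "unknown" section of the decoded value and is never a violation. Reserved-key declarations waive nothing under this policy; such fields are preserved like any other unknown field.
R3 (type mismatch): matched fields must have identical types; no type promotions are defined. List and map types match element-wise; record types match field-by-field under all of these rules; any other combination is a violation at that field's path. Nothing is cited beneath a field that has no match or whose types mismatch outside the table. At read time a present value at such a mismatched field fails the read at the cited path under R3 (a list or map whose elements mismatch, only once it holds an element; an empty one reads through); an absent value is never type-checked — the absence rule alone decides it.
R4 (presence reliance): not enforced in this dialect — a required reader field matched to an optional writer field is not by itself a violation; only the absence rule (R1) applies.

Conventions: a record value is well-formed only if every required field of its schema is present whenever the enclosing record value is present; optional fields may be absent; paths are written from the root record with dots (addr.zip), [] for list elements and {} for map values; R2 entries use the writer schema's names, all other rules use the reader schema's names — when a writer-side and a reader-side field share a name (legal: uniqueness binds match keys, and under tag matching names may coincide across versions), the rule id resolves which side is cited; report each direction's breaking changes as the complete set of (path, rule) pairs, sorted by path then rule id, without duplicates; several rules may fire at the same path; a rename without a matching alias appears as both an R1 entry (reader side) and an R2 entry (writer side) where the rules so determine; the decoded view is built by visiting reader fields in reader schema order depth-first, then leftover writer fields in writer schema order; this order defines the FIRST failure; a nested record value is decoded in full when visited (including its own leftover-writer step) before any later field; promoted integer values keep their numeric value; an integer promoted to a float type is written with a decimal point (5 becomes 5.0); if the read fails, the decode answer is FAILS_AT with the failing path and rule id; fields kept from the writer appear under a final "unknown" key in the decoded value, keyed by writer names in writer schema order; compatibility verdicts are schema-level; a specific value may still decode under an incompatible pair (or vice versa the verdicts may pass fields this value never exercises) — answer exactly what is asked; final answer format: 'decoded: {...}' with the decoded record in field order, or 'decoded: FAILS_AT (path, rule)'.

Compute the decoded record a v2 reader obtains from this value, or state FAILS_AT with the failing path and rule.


the writer's type comes first in each Invoice pair
decoding the Invoice value with the v2 reader:
  scores := ["delta", "omega"]
  addr.factor := -0.5
  addr.checksum := 0x00
  avatar := null (missing; optional => null)
  enabled := true
  blob := 0xFF
  => decoded: {"scores": ["delta", "omega"], "addr": {"factor": -0.5, "checksum": 0x00}, "avatar": null, "enabled": true, "blob": 0xFF}
checking off the Invoice differences that do not matter here:
  field factor in record Meta: tag 5 changed to 18 -> inert under this dialect — no rule fires on Invoice and the result does not move
  field checksum in record Meta: required changed to optional -> inert under this dialect — no rule fires on Invoice and the result does not move

decoded: {"scores": ["delta", "omega"], "addr": {"factor": -0.5, "checksum": 0x00}, "avatar": null, "enabled": true, "blob": 0xFF}


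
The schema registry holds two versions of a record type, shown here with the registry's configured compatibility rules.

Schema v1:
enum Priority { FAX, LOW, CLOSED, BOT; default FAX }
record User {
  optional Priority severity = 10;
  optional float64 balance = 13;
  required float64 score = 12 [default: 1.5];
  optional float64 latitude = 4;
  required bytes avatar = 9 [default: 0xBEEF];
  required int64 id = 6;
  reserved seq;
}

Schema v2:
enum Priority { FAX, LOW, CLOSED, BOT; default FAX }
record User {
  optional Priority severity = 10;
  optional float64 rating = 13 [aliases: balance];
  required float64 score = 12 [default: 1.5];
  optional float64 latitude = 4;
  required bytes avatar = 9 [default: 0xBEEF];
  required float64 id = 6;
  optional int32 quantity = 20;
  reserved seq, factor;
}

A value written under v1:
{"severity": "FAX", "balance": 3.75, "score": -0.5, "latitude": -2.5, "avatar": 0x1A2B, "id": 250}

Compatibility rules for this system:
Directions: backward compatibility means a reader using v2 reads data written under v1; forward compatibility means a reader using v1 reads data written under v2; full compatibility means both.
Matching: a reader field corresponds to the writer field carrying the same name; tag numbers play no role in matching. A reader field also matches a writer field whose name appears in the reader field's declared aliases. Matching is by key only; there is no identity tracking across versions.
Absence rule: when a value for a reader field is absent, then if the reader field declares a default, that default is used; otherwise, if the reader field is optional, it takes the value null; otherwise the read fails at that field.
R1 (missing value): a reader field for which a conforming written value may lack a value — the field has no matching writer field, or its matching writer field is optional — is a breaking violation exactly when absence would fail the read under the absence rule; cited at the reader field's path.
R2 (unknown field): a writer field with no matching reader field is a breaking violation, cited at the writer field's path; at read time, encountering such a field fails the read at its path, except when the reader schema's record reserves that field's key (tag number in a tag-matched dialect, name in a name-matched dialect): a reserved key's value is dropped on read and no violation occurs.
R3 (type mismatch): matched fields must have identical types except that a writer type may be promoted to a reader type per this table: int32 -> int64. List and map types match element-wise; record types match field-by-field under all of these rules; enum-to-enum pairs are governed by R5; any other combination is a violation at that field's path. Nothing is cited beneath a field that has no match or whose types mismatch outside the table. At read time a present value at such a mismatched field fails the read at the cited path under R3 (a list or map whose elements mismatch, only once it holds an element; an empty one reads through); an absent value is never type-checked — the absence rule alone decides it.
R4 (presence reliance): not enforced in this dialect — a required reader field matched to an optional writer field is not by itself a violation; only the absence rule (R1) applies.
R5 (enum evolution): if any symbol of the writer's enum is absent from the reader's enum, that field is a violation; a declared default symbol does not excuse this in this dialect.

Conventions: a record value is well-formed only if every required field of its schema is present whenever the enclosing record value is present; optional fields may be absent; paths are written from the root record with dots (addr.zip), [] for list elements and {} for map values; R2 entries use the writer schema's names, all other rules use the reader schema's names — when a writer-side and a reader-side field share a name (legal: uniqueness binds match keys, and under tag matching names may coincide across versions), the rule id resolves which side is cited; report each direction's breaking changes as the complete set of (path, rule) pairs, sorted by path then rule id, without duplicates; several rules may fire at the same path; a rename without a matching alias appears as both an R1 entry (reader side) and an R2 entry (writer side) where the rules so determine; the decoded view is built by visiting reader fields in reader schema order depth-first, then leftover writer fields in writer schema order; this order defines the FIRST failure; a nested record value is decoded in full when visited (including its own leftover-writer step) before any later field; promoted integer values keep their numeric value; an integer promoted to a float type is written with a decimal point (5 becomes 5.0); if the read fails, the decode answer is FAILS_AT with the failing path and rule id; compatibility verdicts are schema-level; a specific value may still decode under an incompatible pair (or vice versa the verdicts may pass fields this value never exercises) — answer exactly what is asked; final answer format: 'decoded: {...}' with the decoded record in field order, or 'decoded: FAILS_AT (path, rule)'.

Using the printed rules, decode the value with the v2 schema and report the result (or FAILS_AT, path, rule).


decoded: FAILS_AT (id, R3)

in User below, arrows point writer -> reader
migrating the User value to v2:
  severity := "FAX"
  rating := 3.75 (from writer balance)
  score := -0.5
  latitude := -2.5
  avatar := 0x1A2B
  read fails at id under R3
  => FAILS_AT (id, R3)
ruling out the remaining User differences:
  renamed field balance to rating in record User (alias balance declared on the renamed field) -> shifts the User verdicts, not this decode
  added field quantity to record User: optional int32, tag 20 (in v2 it sits last) -> shifts the User verdicts, not this decode
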